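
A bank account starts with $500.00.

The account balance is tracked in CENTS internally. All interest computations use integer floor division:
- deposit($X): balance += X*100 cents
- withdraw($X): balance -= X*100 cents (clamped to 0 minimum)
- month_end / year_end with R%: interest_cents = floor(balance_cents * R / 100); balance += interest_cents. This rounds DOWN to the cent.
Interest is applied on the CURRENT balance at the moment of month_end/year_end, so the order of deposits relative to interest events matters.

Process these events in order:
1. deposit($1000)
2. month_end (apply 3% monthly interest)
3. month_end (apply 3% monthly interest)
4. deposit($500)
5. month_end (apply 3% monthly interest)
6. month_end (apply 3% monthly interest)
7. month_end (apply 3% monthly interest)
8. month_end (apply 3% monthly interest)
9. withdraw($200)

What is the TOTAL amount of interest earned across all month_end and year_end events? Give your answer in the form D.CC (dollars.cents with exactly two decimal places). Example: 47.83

After 1 (deposit($1000)): balance=$1500.00 total_interest=$0.00
After 2 (month_end (apply 3% monthly interest)): balance=$1545.00 total_interest=$45.00
After 3 (month_end (apply 3% monthly interest)): balance=$1591.35 total_interest=$91.35
After 4 (deposit($500)): balance=$2091.35 total_interest=$91.35
After 5 (month_end (apply 3% monthly interest)): balance=$2154.09 total_interest=$154.09
After 6 (month_end (apply 3% monthly interest)): balance=$2218.71 total_interest=$218.71
After 7 (month_end (apply 3% monthly interest)): balance=$2285.27 total_interest=$285.27
After 8 (month_end (apply 3% monthly interest)): balance=$2353.82 total_interest=$353.82
After 9 (withdraw($200)): balance=$2153.82 total_interest=$353.82

Answer: 353.82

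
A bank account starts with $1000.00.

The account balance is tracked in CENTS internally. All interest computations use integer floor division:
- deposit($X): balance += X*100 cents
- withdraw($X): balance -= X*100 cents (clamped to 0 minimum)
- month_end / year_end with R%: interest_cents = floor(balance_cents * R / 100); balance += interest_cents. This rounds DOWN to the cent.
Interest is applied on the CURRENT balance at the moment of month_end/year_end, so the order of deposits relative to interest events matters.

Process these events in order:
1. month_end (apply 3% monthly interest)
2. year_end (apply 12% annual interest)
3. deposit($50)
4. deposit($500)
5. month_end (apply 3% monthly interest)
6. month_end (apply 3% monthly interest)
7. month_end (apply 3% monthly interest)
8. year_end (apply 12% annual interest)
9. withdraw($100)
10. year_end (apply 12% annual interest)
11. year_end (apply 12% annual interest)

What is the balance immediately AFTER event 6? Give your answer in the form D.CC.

After 1 (month_end (apply 3% monthly interest)): balance=$1030.00 total_interest=$30.00
After 2 (year_end (apply 12% annual interest)): balance=$1153.60 total_interest=$153.60
After 3 (deposit($50)): balance=$1203.60 total_interest=$153.60
After 4 (deposit($500)): balance=$1703.60 total_interest=$153.60
After 5 (month_end (apply 3% monthly interest)): balance=$1754.70 total_interest=$204.70
After 6 (month_end (apply 3% monthly interest)): balance=$1807.34 total_interest=$257.34

Answer: 1807.34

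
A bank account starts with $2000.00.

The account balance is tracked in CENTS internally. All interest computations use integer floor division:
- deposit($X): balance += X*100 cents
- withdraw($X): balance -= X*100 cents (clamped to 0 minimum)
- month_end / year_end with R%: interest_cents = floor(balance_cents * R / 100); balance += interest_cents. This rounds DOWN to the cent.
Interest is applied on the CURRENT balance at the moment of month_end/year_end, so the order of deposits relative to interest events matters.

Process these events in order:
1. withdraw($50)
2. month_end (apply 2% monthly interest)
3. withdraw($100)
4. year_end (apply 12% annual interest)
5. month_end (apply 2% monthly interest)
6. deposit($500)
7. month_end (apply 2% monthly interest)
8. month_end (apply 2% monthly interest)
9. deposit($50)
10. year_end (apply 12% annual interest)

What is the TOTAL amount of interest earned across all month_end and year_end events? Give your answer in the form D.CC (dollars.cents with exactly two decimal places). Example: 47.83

Answer: 753.20

Derivation:
After 1 (withdraw($50)): balance=$1950.00 total_interest=$0.00
After 2 (month_end (apply 2% monthly interest)): balance=$1989.00 total_interest=$39.00
After 3 (withdraw($100)): balance=$1889.00 total_interest=$39.00
After 4 (year_end (apply 12% annual interest)): balance=$2115.68 total_interest=$265.68
After 5 (month_end (apply 2% monthly interest)): balance=$2157.99 total_interest=$307.99
After 6 (deposit($500)): balance=$2657.99 total_interest=$307.99
After 7 (month_end (apply 2% monthly interest)): balance=$2711.14 total_interest=$361.14
After 8 (month_end (apply 2% monthly interest)): balance=$2765.36 total_interest=$415.36
After 9 (deposit($50)): balance=$2815.36 total_interest=$415.36
After 10 (year_end (apply 12% annual interest)): balance=$3153.20 total_interest=$753.20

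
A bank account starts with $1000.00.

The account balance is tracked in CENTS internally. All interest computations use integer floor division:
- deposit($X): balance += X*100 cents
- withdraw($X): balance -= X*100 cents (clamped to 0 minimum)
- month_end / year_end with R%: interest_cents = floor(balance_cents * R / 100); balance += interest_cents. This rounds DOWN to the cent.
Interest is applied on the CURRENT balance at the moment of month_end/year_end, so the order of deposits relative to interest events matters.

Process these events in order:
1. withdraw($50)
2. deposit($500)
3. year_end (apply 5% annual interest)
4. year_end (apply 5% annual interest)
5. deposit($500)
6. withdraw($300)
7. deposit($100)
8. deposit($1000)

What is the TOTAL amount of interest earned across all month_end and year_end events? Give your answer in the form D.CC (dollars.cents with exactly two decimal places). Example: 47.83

After 1 (withdraw($50)): balance=$950.00 total_interest=$0.00
After 2 (deposit($500)): balance=$1450.00 total_interest=$0.00
After 3 (year_end (apply 5% annual interest)): balance=$1522.50 total_interest=$72.50
After 4 (year_end (apply 5% annual interest)): balance=$1598.62 total_interest=$148.62
After 5 (deposit($500)): balance=$2098.62 total_interest=$148.62
After 6 (withdraw($300)): balance=$1798.62 total_interest=$148.62
After 7 (deposit($100)): balance=$1898.62 total_interest=$148.62
After 8 (deposit($1000)): balance=$2898.62 total_interest=$148.62

Answer: 148.62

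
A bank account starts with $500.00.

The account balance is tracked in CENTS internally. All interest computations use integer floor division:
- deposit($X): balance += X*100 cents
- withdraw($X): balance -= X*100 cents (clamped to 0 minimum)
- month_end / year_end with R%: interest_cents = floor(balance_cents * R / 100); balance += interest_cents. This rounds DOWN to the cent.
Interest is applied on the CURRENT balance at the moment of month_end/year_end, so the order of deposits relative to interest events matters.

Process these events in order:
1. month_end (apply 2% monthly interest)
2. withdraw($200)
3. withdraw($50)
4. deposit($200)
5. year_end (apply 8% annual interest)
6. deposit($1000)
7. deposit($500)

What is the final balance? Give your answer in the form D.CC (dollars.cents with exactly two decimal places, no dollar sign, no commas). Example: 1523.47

Answer: 1996.80

Derivation:
After 1 (month_end (apply 2% monthly interest)): balance=$510.00 total_interest=$10.00
After 2 (withdraw($200)): balance=$310.00 total_interest=$10.00
After 3 (withdraw($50)): balance=$260.00 total_interest=$10.00
After 4 (deposit($200)): balance=$460.00 total_interest=$10.00
After 5 (year_end (apply 8% annual interest)): balance=$496.80 total_interest=$46.80
After 6 (deposit($1000)): balance=$1496.80 total_interest=$46.80
After 7 (deposit($500)): balance=$1996.80 total_interest=$46.80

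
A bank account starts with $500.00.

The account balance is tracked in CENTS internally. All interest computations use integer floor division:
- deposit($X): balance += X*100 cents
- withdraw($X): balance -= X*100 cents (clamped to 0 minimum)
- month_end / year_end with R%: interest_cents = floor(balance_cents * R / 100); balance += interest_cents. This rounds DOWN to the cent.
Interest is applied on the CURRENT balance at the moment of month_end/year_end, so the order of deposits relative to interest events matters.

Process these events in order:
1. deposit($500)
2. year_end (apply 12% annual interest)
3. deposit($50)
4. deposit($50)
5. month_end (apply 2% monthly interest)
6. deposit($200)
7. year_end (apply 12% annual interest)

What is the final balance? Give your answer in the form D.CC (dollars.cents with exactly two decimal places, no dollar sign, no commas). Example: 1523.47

After 1 (deposit($500)): balance=$1000.00 total_interest=$0.00
After 2 (year_end (apply 12% annual interest)): balance=$1120.00 total_interest=$120.00
After 3 (deposit($50)): balance=$1170.00 total_interest=$120.00
After 4 (deposit($50)): balance=$1220.00 total_interest=$120.00
After 5 (month_end (apply 2% monthly interest)): balance=$1244.40 total_interest=$144.40
After 6 (deposit($200)): balance=$1444.40 total_interest=$144.40
After 7 (year_end (apply 12% annual interest)): balance=$1617.72 total_interest=$317.72

Answer: 1617.72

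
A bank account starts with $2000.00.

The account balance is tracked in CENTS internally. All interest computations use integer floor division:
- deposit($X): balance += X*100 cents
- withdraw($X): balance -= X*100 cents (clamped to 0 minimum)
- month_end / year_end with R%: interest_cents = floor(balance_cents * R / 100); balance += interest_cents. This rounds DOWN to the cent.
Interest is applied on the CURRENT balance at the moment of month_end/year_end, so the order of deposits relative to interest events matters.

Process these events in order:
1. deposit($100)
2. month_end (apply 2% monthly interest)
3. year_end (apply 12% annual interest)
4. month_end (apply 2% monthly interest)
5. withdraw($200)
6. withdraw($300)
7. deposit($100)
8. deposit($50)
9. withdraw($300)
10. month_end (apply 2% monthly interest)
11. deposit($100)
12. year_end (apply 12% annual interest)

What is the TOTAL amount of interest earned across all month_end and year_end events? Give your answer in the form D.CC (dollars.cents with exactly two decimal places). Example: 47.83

Answer: 614.91

Derivation:
After 1 (deposit($100)): balance=$2100.00 total_interest=$0.00
After 2 (month_end (apply 2% monthly interest)): balance=$2142.00 total_interest=$42.00
After 3 (year_end (apply 12% annual interest)): balance=$2399.04 total_interest=$299.04
After 4 (month_end (apply 2% monthly interest)): balance=$2447.02 total_interest=$347.02
After 5 (withdraw($200)): balance=$2247.02 total_interest=$347.02
After 6 (withdraw($300)): balance=$1947.02 total_interest=$347.02
After 7 (deposit($100)): balance=$2047.02 total_interest=$347.02
After 8 (deposit($50)): balance=$2097.02 total_interest=$347.02
After 9 (withdraw($300)): balance=$1797.02 total_interest=$347.02
After 10 (month_end (apply 2% monthly interest)): balance=$1832.96 total_interest=$382.96
After 11 (deposit($100)): balance=$1932.96 total_interest=$382.96
After 12 (year_end (apply 12% annual interest)): balance=$2164.91 total_interest=$614.91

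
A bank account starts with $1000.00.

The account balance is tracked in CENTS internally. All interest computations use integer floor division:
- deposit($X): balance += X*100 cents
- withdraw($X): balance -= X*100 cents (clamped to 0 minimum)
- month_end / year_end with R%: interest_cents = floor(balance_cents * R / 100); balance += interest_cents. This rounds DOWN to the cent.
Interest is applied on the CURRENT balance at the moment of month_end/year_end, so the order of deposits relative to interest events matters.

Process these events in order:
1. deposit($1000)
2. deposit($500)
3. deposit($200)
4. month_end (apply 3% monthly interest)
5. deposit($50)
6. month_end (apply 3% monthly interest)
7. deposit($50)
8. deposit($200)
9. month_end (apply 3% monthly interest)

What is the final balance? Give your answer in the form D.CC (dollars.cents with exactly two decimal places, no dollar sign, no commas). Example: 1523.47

After 1 (deposit($1000)): balance=$2000.00 total_interest=$0.00
After 2 (deposit($500)): balance=$2500.00 total_interest=$0.00
After 3 (deposit($200)): balance=$2700.00 total_interest=$0.00
After 4 (month_end (apply 3% monthly interest)): balance=$2781.00 total_interest=$81.00
After 5 (deposit($50)): balance=$2831.00 total_interest=$81.00
After 6 (month_end (apply 3% monthly interest)): balance=$2915.93 total_interest=$165.93
After 7 (deposit($50)): balance=$2965.93 total_interest=$165.93
After 8 (deposit($200)): balance=$3165.93 total_interest=$165.93
After 9 (month_end (apply 3% monthly interest)): balance=$3260.90 total_interest=$260.90

Answer: 3260.90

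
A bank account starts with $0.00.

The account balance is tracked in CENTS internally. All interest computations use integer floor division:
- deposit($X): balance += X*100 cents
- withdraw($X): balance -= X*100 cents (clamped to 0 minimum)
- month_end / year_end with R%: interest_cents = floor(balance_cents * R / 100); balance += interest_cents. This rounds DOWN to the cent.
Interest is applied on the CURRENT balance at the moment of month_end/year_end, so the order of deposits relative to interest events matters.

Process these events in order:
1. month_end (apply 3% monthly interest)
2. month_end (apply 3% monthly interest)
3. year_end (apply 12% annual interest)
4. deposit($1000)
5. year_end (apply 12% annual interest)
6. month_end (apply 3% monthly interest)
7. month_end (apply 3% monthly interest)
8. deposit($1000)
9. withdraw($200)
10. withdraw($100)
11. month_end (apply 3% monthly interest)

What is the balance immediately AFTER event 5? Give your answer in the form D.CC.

After 1 (month_end (apply 3% monthly interest)): balance=$0.00 total_interest=$0.00
After 2 (month_end (apply 3% monthly interest)): balance=$0.00 total_interest=$0.00
After 3 (year_end (apply 12% annual interest)): balance=$0.00 total_interest=$0.00
After 4 (deposit($1000)): balance=$1000.00 total_interest=$0.00
After 5 (year_end (apply 12% annual interest)): balance=$1120.00 total_interest=$120.00

Answer: 1120.00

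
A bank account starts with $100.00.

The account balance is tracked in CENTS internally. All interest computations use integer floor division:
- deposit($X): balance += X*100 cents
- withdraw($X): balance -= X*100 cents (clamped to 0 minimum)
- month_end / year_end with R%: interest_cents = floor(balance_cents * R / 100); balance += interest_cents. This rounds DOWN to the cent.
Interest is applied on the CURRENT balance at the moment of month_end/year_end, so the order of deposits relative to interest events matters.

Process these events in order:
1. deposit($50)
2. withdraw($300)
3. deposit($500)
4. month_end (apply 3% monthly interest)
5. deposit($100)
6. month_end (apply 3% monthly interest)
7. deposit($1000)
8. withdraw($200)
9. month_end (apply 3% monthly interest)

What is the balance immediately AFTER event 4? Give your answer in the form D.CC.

Answer: 515.00

Derivation:
After 1 (deposit($50)): balance=$150.00 total_interest=$0.00
After 2 (withdraw($300)): balance=$0.00 total_interest=$0.00
After 3 (deposit($500)): balance=$500.00 total_interest=$0.00
After 4 (month_end (apply 3% monthly interest)): balance=$515.00 total_interest=$15.00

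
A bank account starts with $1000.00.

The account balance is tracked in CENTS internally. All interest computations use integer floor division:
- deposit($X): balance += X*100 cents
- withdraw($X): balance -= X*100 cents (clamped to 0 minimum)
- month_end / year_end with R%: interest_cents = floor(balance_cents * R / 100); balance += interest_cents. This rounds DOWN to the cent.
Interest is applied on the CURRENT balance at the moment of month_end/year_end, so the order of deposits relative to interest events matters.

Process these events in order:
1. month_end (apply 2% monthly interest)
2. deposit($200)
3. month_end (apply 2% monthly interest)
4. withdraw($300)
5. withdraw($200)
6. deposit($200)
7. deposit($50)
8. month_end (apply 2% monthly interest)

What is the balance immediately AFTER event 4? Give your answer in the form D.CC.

After 1 (month_end (apply 2% monthly interest)): balance=$1020.00 total_interest=$20.00
After 2 (deposit($200)): balance=$1220.00 total_interest=$20.00
After 3 (month_end (apply 2% monthly interest)): balance=$1244.40 total_interest=$44.40
After 4 (withdraw($300)): balance=$944.40 total_interest=$44.40

Answer: 944.40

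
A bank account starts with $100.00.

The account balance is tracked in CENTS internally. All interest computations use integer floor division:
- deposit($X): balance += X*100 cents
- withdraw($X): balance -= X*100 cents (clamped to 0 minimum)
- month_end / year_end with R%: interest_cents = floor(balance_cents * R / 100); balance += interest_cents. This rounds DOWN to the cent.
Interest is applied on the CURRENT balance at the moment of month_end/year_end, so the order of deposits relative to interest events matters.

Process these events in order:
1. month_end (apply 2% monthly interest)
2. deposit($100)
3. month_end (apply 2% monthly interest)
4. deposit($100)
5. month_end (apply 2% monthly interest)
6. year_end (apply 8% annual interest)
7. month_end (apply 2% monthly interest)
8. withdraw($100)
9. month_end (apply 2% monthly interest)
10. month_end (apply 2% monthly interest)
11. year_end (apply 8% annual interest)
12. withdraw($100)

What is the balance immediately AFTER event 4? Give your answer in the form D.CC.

After 1 (month_end (apply 2% monthly interest)): balance=$102.00 total_interest=$2.00
After 2 (deposit($100)): balance=$202.00 total_interest=$2.00
After 3 (month_end (apply 2% monthly interest)): balance=$206.04 total_interest=$6.04
After 4 (deposit($100)): balance=$306.04 total_interest=$6.04

Answer: 306.04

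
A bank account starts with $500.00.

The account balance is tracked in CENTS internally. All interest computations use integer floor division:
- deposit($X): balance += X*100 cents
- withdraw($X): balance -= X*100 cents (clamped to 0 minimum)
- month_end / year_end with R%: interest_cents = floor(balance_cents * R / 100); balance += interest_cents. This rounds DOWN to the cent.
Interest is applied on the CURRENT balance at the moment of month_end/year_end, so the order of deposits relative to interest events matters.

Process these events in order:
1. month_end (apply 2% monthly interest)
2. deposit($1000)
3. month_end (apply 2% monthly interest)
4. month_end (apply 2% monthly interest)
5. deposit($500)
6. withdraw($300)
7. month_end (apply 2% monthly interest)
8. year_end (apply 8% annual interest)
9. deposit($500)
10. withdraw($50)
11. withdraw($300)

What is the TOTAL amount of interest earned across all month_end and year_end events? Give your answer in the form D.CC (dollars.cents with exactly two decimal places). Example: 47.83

After 1 (month_end (apply 2% monthly interest)): balance=$510.00 total_interest=$10.00
After 2 (deposit($1000)): balance=$1510.00 total_interest=$10.00
After 3 (month_end (apply 2% monthly interest)): balance=$1540.20 total_interest=$40.20
After 4 (month_end (apply 2% monthly interest)): balance=$1571.00 total_interest=$71.00
After 5 (deposit($500)): balance=$2071.00 total_interest=$71.00
After 6 (withdraw($300)): balance=$1771.00 total_interest=$71.00
After 7 (month_end (apply 2% monthly interest)): balance=$1806.42 total_interest=$106.42
After 8 (year_end (apply 8% annual interest)): balance=$1950.93 total_interest=$250.93
After 9 (deposit($500)): balance=$2450.93 total_interest=$250.93
After 10 (withdraw($50)): balance=$2400.93 total_interest=$250.93
After 11 (withdraw($300)): balance=$2100.93 total_interest=$250.93

Answer: 250.93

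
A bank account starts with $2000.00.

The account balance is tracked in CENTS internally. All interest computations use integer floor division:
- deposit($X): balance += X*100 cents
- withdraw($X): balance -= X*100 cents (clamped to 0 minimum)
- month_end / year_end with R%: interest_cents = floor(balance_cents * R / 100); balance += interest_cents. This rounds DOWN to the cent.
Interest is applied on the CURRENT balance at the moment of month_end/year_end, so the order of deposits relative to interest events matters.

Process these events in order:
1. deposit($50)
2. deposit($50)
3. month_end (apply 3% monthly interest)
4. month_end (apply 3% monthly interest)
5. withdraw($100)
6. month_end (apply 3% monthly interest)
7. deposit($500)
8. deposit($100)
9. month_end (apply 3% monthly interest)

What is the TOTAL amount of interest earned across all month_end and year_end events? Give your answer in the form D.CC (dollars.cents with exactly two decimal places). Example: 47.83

After 1 (deposit($50)): balance=$2050.00 total_interest=$0.00
After 2 (deposit($50)): balance=$2100.00 total_interest=$0.00
After 3 (month_end (apply 3% monthly interest)): balance=$2163.00 total_interest=$63.00
After 4 (month_end (apply 3% monthly interest)): balance=$2227.89 total_interest=$127.89
After 5 (withdraw($100)): balance=$2127.89 total_interest=$127.89
After 6 (month_end (apply 3% monthly interest)): balance=$2191.72 total_interest=$191.72
After 7 (deposit($500)): balance=$2691.72 total_interest=$191.72
After 8 (deposit($100)): balance=$2791.72 total_interest=$191.72
After 9 (month_end (apply 3% monthly interest)): balance=$2875.47 total_interest=$275.47

Answer: 275.47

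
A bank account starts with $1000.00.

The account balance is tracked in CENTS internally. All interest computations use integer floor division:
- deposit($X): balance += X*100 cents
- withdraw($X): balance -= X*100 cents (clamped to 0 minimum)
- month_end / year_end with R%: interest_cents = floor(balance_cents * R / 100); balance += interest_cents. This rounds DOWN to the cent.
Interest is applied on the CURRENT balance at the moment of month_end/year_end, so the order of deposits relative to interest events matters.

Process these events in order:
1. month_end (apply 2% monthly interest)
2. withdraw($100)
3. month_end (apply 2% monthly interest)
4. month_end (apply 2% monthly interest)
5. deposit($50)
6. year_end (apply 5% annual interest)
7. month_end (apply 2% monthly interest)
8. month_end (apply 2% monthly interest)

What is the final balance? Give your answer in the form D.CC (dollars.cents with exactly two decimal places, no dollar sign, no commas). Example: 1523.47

Answer: 1100.23

Derivation:
After 1 (month_end (apply 2% monthly interest)): balance=$1020.00 total_interest=$20.00
After 2 (withdraw($100)): balance=$920.00 total_interest=$20.00
After 3 (month_end (apply 2% monthly interest)): balance=$938.40 total_interest=$38.40
After 4 (month_end (apply 2% monthly interest)): balance=$957.16 total_interest=$57.16
After 5 (deposit($50)): balance=$1007.16 total_interest=$57.16
After 6 (year_end (apply 5% annual interest)): balance=$1057.51 total_interest=$107.51
After 7 (month_end (apply 2% monthly interest)): balance=$1078.66 total_interest=$128.66
After 8 (month_end (apply 2% monthly interest)): balance=$1100.23 total_interest=$150.23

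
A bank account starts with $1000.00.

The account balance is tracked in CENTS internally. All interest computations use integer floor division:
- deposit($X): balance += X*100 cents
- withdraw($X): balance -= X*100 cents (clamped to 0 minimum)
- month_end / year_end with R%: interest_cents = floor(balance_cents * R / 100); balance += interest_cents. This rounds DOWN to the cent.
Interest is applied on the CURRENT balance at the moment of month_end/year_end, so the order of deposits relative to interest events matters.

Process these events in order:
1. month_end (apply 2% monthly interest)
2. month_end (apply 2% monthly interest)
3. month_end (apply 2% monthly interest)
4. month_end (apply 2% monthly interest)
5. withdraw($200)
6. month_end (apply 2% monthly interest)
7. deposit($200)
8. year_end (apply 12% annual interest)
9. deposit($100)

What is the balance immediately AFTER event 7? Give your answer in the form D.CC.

After 1 (month_end (apply 2% monthly interest)): balance=$1020.00 total_interest=$20.00
After 2 (month_end (apply 2% monthly interest)): balance=$1040.40 total_interest=$40.40
After 3 (month_end (apply 2% monthly interest)): balance=$1061.20 total_interest=$61.20
After 4 (month_end (apply 2% monthly interest)): balance=$1082.42 total_interest=$82.42
After 5 (withdraw($200)): balance=$882.42 total_interest=$82.42
After 6 (month_end (apply 2% monthly interest)): balance=$900.06 total_interest=$100.06
After 7 (deposit($200)): balance=$1100.06 total_interest=$100.06

Answer: 1100.06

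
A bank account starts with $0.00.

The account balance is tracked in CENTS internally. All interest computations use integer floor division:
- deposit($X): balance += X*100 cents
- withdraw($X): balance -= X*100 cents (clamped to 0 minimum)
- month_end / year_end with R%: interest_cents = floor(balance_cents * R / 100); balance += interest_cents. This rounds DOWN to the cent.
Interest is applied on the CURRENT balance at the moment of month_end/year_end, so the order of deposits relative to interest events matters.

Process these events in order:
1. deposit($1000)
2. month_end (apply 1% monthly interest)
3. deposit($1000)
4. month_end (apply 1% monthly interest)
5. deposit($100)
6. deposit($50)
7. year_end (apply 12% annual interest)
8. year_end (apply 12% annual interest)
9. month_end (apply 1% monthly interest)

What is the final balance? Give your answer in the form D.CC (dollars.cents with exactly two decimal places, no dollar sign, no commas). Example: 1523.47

After 1 (deposit($1000)): balance=$1000.00 total_interest=$0.00
After 2 (month_end (apply 1% monthly interest)): balance=$1010.00 total_interest=$10.00
After 3 (deposit($1000)): balance=$2010.00 total_interest=$10.00
After 4 (month_end (apply 1% monthly interest)): balance=$2030.10 total_interest=$30.10
After 5 (deposit($100)): balance=$2130.10 total_interest=$30.10
After 6 (deposit($50)): balance=$2180.10 total_interest=$30.10
After 7 (year_end (apply 12% annual interest)): balance=$2441.71 total_interest=$291.71
After 8 (year_end (apply 12% annual interest)): balance=$2734.71 total_interest=$584.71
After 9 (month_end (apply 1% monthly interest)): balance=$2762.05 total_interest=$612.05

Answer: 2762.05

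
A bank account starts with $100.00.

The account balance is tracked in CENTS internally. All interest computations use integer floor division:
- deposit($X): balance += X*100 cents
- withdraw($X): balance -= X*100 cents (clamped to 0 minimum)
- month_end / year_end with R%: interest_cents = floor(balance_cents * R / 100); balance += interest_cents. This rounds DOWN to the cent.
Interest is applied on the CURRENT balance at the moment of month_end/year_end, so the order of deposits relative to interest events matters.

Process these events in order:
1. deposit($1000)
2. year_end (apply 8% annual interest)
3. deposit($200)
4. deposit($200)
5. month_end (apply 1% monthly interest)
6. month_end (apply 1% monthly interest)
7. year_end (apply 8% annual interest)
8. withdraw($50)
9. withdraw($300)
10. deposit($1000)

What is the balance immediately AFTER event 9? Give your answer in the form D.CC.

Answer: 1399.50

Derivation:
After 1 (deposit($1000)): balance=$1100.00 total_interest=$0.00
After 2 (year_end (apply 8% annual interest)): balance=$1188.00 total_interest=$88.00
After 3 (deposit($200)): balance=$1388.00 total_interest=$88.00
After 4 (deposit($200)): balance=$1588.00 total_interest=$88.00
After 5 (month_end (apply 1% monthly interest)): balance=$1603.88 total_interest=$103.88
After 6 (month_end (apply 1% monthly interest)): balance=$1619.91 total_interest=$119.91
After 7 (year_end (apply 8% annual interest)): balance=$1749.50 total_interest=$249.50
After 8 (withdraw($50)): balance=$1699.50 total_interest=$249.50
After 9 (withdraw($300)): balance=$1399.50 total_interest=$249.50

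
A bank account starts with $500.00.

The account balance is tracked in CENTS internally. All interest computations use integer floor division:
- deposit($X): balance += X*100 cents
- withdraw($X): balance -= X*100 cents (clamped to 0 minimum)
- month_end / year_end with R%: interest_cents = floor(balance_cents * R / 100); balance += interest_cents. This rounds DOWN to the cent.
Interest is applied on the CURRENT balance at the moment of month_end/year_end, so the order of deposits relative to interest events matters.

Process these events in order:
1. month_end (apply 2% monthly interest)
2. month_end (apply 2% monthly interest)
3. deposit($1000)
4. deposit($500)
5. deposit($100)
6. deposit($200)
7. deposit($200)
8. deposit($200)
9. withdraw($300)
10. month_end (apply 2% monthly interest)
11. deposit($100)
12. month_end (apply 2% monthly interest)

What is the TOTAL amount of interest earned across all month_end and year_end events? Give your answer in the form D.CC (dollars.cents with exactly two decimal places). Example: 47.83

After 1 (month_end (apply 2% monthly interest)): balance=$510.00 total_interest=$10.00
After 2 (month_end (apply 2% monthly interest)): balance=$520.20 total_interest=$20.20
After 3 (deposit($1000)): balance=$1520.20 total_interest=$20.20
After 4 (deposit($500)): balance=$2020.20 total_interest=$20.20
After 5 (deposit($100)): balance=$2120.20 total_interest=$20.20
After 6 (deposit($200)): balance=$2320.20 total_interest=$20.20
After 7 (deposit($200)): balance=$2520.20 total_interest=$20.20
After 8 (deposit($200)): balance=$2720.20 total_interest=$20.20
After 9 (withdraw($300)): balance=$2420.20 total_interest=$20.20
After 10 (month_end (apply 2% monthly interest)): balance=$2468.60 total_interest=$68.60
After 11 (deposit($100)): balance=$2568.60 total_interest=$68.60
After 12 (month_end (apply 2% monthly interest)): balance=$2619.97 total_interest=$119.97

Answer: 119.97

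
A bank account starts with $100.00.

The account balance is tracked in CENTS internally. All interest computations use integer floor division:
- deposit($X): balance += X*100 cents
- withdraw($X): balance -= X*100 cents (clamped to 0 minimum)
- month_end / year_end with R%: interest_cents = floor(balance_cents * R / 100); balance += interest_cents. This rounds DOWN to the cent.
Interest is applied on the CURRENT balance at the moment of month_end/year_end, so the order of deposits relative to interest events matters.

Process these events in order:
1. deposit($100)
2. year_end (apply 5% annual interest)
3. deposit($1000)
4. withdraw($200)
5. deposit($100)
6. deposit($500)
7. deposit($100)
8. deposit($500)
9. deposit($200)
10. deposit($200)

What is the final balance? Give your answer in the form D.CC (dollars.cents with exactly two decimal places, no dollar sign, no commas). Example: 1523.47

After 1 (deposit($100)): balance=$200.00 total_interest=$0.00
After 2 (year_end (apply 5% annual interest)): balance=$210.00 total_interest=$10.00
After 3 (deposit($1000)): balance=$1210.00 total_interest=$10.00
After 4 (withdraw($200)): balance=$1010.00 total_interest=$10.00
After 5 (deposit($100)): balance=$1110.00 total_interest=$10.00
After 6 (deposit($500)): balance=$1610.00 total_interest=$10.00
After 7 (deposit($100)): balance=$1710.00 total_interest=$10.00
After 8 (deposit($500)): balance=$2210.00 total_interest=$10.00
After 9 (deposit($200)): balance=$2410.00 total_interest=$10.00
After 10 (deposit($200)): balance=$2610.00 total_interest=$10.00

Answer: 2610.00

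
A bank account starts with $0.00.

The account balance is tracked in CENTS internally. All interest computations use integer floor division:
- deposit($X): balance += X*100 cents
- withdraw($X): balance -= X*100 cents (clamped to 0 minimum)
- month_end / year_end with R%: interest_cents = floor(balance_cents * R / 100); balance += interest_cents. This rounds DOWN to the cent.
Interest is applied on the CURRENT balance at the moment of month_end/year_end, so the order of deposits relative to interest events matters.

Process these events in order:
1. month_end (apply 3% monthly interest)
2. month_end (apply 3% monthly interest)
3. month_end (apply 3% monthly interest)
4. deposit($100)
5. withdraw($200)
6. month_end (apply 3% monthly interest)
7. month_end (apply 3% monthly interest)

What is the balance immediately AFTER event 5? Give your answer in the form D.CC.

After 1 (month_end (apply 3% monthly interest)): balance=$0.00 total_interest=$0.00
After 2 (month_end (apply 3% monthly interest)): balance=$0.00 total_interest=$0.00
After 3 (month_end (apply 3% monthly interest)): balance=$0.00 total_interest=$0.00
After 4 (deposit($100)): balance=$100.00 total_interest=$0.00
After 5 (withdraw($200)): balance=$0.00 total_interest=$0.00

Answer: 0.00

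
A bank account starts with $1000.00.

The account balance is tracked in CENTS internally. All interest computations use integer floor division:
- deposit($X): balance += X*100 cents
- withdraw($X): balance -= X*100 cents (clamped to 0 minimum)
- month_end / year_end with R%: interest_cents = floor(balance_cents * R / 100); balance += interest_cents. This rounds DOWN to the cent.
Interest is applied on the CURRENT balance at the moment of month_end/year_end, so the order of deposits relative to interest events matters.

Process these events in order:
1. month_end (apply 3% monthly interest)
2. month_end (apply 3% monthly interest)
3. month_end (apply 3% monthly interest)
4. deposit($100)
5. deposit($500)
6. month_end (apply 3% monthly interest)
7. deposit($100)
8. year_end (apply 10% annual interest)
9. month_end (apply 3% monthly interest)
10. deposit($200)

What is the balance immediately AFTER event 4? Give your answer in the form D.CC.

Answer: 1192.72

Derivation:
After 1 (month_end (apply 3% monthly interest)): balance=$1030.00 total_interest=$30.00
After 2 (month_end (apply 3% monthly interest)): balance=$1060.90 total_interest=$60.90
After 3 (month_end (apply 3% monthly interest)): balance=$1092.72 total_interest=$92.72
After 4 (deposit($100)): balance=$1192.72 total_interest=$92.72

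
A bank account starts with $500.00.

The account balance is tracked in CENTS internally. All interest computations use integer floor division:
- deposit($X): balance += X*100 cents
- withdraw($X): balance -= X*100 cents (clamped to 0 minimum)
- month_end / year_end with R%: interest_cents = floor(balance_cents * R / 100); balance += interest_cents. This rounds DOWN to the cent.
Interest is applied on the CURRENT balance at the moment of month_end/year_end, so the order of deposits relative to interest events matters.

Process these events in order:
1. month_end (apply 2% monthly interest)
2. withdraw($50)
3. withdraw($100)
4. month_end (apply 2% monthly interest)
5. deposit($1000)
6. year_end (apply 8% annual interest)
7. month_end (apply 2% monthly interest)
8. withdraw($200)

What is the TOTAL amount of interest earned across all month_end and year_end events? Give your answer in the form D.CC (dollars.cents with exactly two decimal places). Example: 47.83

Answer: 156.10

Derivation:
After 1 (month_end (apply 2% monthly interest)): balance=$510.00 total_interest=$10.00
After 2 (withdraw($50)): balance=$460.00 total_interest=$10.00
After 3 (withdraw($100)): balance=$360.00 total_interest=$10.00
After 4 (month_end (apply 2% monthly interest)): balance=$367.20 total_interest=$17.20
After 5 (deposit($1000)): balance=$1367.20 total_interest=$17.20
After 6 (year_end (apply 8% annual interest)): balance=$1476.57 total_interest=$126.57
After 7 (month_end (apply 2% monthly interest)): balance=$1506.10 total_interest=$156.10
After 8 (withdraw($200)): balance=$1306.10 total_interest=$156.10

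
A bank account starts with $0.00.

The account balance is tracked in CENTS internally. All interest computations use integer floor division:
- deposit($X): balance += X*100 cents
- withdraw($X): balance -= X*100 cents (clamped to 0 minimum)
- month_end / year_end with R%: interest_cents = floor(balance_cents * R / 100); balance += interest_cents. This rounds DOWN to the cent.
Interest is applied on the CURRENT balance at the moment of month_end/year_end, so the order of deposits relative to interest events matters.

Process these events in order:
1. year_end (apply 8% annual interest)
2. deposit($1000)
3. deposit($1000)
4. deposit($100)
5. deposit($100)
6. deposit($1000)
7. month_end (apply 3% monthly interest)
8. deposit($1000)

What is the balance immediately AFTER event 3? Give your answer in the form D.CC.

Answer: 2000.00

Derivation:
After 1 (year_end (apply 8% annual interest)): balance=$0.00 total_interest=$0.00
After 2 (deposit($1000)): balance=$1000.00 total_interest=$0.00
After 3 (deposit($1000)): balance=$2000.00 total_interest=$0.00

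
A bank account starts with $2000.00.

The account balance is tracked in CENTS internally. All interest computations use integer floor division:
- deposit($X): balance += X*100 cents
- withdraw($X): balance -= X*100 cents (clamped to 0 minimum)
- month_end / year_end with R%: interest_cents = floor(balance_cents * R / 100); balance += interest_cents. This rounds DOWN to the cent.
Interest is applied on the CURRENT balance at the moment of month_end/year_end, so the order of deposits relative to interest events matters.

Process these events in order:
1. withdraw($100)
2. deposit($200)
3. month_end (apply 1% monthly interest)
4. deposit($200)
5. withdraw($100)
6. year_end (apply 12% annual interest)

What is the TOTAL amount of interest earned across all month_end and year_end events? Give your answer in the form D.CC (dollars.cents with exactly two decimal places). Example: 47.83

After 1 (withdraw($100)): balance=$1900.00 total_interest=$0.00
After 2 (deposit($200)): balance=$2100.00 total_interest=$0.00
After 3 (month_end (apply 1% monthly interest)): balance=$2121.00 total_interest=$21.00
After 4 (deposit($200)): balance=$2321.00 total_interest=$21.00
After 5 (withdraw($100)): balance=$2221.00 total_interest=$21.00
After 6 (year_end (apply 12% annual interest)): balance=$2487.52 total_interest=$287.52

Answer: 287.52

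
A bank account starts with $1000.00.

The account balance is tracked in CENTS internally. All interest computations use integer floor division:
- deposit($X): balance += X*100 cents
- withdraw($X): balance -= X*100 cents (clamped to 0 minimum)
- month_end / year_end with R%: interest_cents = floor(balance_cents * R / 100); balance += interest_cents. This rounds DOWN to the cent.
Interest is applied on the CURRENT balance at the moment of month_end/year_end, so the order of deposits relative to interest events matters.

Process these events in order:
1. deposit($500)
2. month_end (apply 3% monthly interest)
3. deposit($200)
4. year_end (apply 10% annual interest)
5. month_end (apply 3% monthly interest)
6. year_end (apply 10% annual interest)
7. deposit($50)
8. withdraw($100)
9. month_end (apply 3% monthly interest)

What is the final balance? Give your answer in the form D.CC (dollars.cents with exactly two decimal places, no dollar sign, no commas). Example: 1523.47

After 1 (deposit($500)): balance=$1500.00 total_interest=$0.00
After 2 (month_end (apply 3% monthly interest)): balance=$1545.00 total_interest=$45.00
After 3 (deposit($200)): balance=$1745.00 total_interest=$45.00
After 4 (year_end (apply 10% annual interest)): balance=$1919.50 total_interest=$219.50
After 5 (month_end (apply 3% monthly interest)): balance=$1977.08 total_interest=$277.08
After 6 (year_end (apply 10% annual interest)): balance=$2174.78 total_interest=$474.78
After 7 (deposit($50)): balance=$2224.78 total_interest=$474.78
After 8 (withdraw($100)): balance=$2124.78 total_interest=$474.78
After 9 (month_end (apply 3% monthly interest)): balance=$2188.52 total_interest=$538.52

Answer: 2188.52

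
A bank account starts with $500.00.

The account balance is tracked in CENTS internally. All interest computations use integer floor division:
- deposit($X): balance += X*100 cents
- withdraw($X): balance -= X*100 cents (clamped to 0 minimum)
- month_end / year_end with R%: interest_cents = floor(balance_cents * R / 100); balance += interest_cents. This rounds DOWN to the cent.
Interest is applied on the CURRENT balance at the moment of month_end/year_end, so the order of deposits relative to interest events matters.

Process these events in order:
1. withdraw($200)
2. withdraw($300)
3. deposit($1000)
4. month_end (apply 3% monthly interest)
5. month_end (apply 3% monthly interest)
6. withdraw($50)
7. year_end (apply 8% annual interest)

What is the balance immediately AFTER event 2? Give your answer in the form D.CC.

Answer: 0.00

Derivation:
After 1 (withdraw($200)): balance=$300.00 total_interest=$0.00
After 2 (withdraw($300)): balance=$0.00 total_interest=$0.00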